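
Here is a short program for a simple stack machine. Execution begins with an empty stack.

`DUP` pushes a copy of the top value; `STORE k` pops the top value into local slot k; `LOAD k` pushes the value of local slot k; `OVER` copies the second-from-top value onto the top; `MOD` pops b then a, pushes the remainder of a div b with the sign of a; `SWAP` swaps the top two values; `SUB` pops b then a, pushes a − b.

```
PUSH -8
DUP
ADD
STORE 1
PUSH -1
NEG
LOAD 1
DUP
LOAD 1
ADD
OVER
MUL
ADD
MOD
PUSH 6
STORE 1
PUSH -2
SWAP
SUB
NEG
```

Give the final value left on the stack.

PUSH -8 -> -8
DUP     -> -8 -8
ADD     -> -16
STORE 1 -> (empty)
PUSH -1 -> -1
NEG     -> 1
LOAD 1  -> 1 -16
DUP     -> 1 -16 -16
LOAD 1  -> 1 -16 -16 -16
ADD     -> 1 -16 -32
OVER    -> 1 -16 -32 -16
MUL     -> 1 -16 512
ADD     -> 1 496
MOD     -> 1
PUSH 6  -> 1 6
STORE 1 -> 1
PUSH -2 -> 1 -2
SWAP    -> -2 1
SUB     -> -3
NEG     -> 3

3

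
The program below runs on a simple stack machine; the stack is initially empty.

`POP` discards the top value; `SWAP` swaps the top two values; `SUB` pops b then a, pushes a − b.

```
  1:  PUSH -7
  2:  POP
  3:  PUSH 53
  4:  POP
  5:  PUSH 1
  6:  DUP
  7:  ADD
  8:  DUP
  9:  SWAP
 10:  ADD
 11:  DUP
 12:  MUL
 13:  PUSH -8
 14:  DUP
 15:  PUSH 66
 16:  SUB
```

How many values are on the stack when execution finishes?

3

PUSH -7 -> [-7]
POP     -> []
PUSH 53 -> [53]
POP     -> []
PUSH 1  -> [1]
DUP     -> [1, 1]
ADD     -> [2]
DUP     -> [2, 2]
SWAP    -> [2, 2]
ADD     -> [4]
DUP     -> [4, 4]
MUL     -> [16]
PUSH -8 -> [16, -8]
DUP     -> [16, -8, -8]
PUSH 66 -> [16, -8, -8, 66]
SUB     -> [16, -8, -74]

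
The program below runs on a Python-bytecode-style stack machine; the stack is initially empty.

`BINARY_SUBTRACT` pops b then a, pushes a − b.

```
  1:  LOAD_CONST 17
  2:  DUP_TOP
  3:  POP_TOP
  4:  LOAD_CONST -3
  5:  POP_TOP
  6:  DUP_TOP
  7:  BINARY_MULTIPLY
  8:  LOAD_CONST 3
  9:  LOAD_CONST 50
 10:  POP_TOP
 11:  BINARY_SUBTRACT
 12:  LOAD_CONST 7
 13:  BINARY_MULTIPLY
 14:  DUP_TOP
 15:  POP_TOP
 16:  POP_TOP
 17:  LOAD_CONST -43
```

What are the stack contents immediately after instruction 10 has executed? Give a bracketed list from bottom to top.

LOAD_CONST 17   : 17
DUP_TOP         : 17 17
POP_TOP         : 17
LOAD_CONST -3   : 17 -3
POP_TOP         : 17
DUP_TOP         : 17 17
BINARY_MULTIPLY : 289
LOAD_CONST 3    : 289 3
LOAD_CONST 50   : 289 3 50
POP_TOP         : 289 3

[289, 3]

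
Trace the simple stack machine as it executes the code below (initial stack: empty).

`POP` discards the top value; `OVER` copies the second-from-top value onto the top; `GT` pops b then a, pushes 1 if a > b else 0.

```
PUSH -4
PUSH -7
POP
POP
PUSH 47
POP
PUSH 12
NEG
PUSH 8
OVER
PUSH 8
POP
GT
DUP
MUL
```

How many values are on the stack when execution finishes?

2

PUSH -4 → -4
PUSH -7 → -4 -7
POP     → -4
POP     → (empty)
PUSH 47 → 47
POP     → (empty)
PUSH 12 → 12
NEG     → -12
PUSH 8  → -12 8
OVER    → -12 8 -12
PUSH 8  → -12 8 -12 8
POP     → -12 8 -12
GT      → -12 1
DUP     → -12 1 1
MUL     → -12 1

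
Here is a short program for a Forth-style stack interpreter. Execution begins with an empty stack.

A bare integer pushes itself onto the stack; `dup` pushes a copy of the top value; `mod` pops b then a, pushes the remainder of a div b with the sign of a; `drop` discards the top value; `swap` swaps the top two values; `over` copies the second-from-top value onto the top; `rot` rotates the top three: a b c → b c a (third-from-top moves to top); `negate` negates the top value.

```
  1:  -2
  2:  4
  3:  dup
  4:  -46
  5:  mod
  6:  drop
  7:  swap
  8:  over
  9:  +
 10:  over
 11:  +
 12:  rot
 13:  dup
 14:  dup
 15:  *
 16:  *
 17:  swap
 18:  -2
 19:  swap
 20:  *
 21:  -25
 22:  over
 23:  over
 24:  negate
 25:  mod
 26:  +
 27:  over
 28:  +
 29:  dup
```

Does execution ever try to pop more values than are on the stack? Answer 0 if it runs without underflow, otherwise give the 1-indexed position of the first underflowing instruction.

-2    [-2]
4     [-2, 4]
dup   [-2, 4, 4]
-46   [-2, 4, 4, -46]
mod   [-2, 4, 4]
drop  [-2, 4]
swap  [4, -2]
over  [4, -2, 4]
+     [4, 2]
over  [4, 2, 4]
+     [4, 6]
rot  — needs 3 operands, stack has 2 → underflow

12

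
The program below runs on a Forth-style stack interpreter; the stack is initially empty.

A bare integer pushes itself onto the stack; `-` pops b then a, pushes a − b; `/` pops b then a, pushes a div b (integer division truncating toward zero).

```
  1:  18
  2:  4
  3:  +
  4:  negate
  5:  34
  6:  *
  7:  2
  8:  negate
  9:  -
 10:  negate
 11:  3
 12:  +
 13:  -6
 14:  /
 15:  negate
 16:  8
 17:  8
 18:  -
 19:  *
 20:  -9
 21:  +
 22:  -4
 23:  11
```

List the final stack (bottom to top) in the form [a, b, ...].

[-9, -4, 11]

18     : [18]
4      : [18, 4]
+      : [22]
negate : [-22]
34     : [-22, 34]
*      : [-748]
2      : [-748, 2]
negate : [-748, -2]
-      : [-746]
negate : [746]
3      : [746, 3]
+      : [749]
-6     : [749, -6]
/      : [-124]
negate : [124]
8      : [124, 8]
8      : [124, 8, 8]
-      : [124, 0]
*      : [0]
-9     : [0, -9]
+      : [-9]
-4     : [-9, -4]
11     : [-9, -4, 11]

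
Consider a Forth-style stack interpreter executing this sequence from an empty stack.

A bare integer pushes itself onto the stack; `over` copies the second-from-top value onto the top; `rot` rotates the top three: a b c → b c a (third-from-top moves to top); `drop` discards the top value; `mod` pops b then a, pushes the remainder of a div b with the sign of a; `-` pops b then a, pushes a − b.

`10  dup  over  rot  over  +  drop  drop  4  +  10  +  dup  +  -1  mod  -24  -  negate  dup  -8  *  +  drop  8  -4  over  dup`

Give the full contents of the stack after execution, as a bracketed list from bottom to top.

[8, -4, 8, 8]

10     : 10
dup    : 10 10
over   : 10 10 10
rot    : 10 10 10
over   : 10 10 10 10
+      : 10 10 20
drop   : 10 10
drop   : 10
4      : 10 4
+      : 14
10     : 14 10
+      : 24
dup    : 24 24
+      : 48
-1     : 48 -1
mod    : 0
-24    : 0 -24
-      : 24
negate : -24
dup    : -24 -24
-8     : -24 -24 -8
*      : -24 192
+      : 168
drop   : (empty)
8      : 8
-4     : 8 -4
over   : 8 -4 8
dup    : 8 -4 8 8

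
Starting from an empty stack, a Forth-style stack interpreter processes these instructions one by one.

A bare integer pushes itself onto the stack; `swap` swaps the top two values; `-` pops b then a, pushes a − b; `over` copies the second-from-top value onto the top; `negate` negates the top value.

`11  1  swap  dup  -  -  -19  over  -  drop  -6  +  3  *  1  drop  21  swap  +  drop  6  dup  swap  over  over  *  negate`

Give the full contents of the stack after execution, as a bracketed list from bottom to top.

[6, 6, -36]

11     → 11
1      → 11 1
swap   → 1 11
dup    → 1 11 11
-      → 1 0
-      → 1
-19    → 1 -19
over   → 1 -19 1
-      → 1 -20
drop   → 1
-6     → 1 -6
+      → -5
3      → -5 3
*      → -15
1      → -15 1
drop   → -15
21     → -15 21
swap   → 21 -15
+      → 6
drop   → (empty)
6      → 6
dup    → 6 6
swap   → 6 6
over   → 6 6 6
over   → 6 6 6 6
*      → 6 6 36
negate → 6 6 -36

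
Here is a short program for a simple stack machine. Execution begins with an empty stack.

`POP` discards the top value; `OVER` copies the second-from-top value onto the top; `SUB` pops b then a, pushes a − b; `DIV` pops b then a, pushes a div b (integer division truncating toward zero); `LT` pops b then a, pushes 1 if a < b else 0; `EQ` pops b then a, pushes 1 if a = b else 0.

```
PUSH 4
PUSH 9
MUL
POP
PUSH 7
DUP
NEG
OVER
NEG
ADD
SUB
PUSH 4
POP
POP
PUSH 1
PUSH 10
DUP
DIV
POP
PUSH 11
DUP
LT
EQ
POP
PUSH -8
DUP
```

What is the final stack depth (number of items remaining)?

2

PUSH 4  -> [4]
PUSH 9  -> [4, 9]
MUL     -> [36]
POP     -> []
PUSH 7  -> [7]
DUP     -> [7, 7]
NEG     -> [7, -7]
OVER    -> [7, -7, 7]
NEG     -> [7, -7, -7]
ADD     -> [7, -14]
SUB     -> [21]
PUSH 4  -> [21, 4]
POP     -> [21]
POP     -> []
PUSH 1  -> [1]
PUSH 10 -> [1, 10]
DUP     -> [1, 10, 10]
DIV     -> [1, 1]
POP     -> [1]
PUSH 11 -> [1, 11]
DUP     -> [1, 11, 11]
LT      -> [1, 0]
EQ      -> [0]
POP     -> []
PUSH -8 -> [-8]
DUP     -> [-8, -8]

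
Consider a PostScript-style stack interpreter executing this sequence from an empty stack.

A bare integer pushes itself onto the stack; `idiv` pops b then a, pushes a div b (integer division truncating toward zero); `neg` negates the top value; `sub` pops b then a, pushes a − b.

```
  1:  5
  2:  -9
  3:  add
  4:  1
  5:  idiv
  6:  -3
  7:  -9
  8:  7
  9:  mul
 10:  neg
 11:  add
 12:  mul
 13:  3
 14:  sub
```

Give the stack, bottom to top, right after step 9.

[-4, -3, -63]

5    -> 5
-9   -> 5 -9
add  -> -4
1    -> -4 1
idiv -> -4
-3   -> -4 -3
-9   -> -4 -3 -9
7    -> -4 -3 -9 7
mul  -> -4 -3 -63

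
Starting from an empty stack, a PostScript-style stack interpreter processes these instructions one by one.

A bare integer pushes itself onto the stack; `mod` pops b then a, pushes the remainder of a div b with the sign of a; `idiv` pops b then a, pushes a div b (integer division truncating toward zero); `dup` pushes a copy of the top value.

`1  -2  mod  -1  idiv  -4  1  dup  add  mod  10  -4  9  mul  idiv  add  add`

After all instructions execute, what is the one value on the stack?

1     [1]
-2    [1, -2]
mod   [1]
-1    [1, -1]
idiv  [-1]
-4    [-1, -4]
1     [-1, -4, 1]
dup   [-1, -4, 1, 1]
add   [-1, -4, 2]
mod   [-1, 0]
10    [-1, 0, 10]
-4    [-1, 0, 10, -4]
9     [-1, 0, 10, -4, 9]
mul   [-1, 0, 10, -36]
idiv  [-1, 0, 0]
add   [-1, 0]
add   [-1]

-1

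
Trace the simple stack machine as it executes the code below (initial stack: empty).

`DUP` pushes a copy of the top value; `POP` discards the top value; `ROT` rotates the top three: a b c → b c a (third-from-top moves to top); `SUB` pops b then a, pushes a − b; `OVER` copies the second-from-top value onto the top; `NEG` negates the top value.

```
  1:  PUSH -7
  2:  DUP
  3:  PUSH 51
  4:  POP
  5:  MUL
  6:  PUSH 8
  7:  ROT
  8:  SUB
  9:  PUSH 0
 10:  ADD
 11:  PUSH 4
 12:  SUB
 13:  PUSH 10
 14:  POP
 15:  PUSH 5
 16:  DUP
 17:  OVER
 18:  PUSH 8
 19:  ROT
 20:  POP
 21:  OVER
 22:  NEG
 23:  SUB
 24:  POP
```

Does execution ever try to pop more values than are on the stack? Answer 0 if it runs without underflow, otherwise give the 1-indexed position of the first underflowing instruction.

PUSH -7 : -7
DUP     : -7 -7
PUSH 51 : -7 -7 51
POP     : -7 -7
MUL     : 49
PUSH 8  : 49 8
ROT  — needs 3 operands, stack has 2 → underflow

7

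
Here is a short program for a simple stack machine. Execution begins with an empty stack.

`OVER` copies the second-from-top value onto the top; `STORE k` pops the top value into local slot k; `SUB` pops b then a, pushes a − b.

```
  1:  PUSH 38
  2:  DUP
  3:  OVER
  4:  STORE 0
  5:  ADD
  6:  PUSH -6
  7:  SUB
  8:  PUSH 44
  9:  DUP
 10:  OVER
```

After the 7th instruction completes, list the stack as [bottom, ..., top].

PUSH 38 → [38]
DUP     → [38, 38]
OVER    → [38, 38, 38]
STORE 0 → [38, 38]
ADD     → [76]
PUSH -6 → [76, -6]
SUB     → [82]

[82]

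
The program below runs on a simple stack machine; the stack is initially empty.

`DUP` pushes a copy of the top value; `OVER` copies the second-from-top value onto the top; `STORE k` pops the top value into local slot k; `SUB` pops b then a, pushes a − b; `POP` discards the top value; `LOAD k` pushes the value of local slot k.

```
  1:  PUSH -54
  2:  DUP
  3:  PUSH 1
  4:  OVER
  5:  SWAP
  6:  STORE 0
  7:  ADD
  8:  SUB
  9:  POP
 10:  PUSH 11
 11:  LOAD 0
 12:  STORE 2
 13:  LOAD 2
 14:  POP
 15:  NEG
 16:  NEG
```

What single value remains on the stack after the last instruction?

11

PUSH -54 → [-54]
DUP      → [-54, -54]
PUSH 1   → [-54, -54, 1]
OVER     → [-54, -54, 1, -54]
SWAP     → [-54, -54, -54, 1]
STORE 0  → [-54, -54, -54]
ADD      → [-54, -108]
SUB      → [54]
POP      → []
PUSH 11  → [11]
LOAD 0   → [11, 1]
STORE 2  → [11]
LOAD 2   → [11, 1]
POP      → [11]
NEG      → [-11]
NEG      → [11]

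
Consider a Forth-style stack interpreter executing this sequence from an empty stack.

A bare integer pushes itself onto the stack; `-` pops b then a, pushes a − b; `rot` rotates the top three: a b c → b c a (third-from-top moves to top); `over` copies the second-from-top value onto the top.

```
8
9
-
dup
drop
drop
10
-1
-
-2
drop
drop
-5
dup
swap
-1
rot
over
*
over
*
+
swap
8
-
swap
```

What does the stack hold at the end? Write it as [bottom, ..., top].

8    -> 8
9    -> 8 9
-    -> -1
dup  -> -1 -1
drop -> -1
drop -> (empty)
10   -> 10
-1   -> 10 -1
-    -> 11
-2   -> 11 -2
drop -> 11
drop -> (empty)
-5   -> -5
dup  -> -5 -5
swap -> -5 -5
-1   -> -5 -5 -1
rot  -> -5 -1 -5
over -> -5 -1 -5 -1
*    -> -5 -1 5
over -> -5 -1 5 -1
*    -> -5 -1 -5
+    -> -5 -6
swap -> -6 -5
8    -> -6 -5 8
-    -> -6 -13
swap -> -13 -6

[-13, -6]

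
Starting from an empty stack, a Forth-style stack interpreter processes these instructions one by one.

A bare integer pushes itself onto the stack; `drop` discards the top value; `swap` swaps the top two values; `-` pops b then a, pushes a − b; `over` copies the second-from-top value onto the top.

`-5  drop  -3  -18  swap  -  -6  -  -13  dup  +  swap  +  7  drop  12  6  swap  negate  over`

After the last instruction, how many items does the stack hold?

4

-5     : -5
drop   : (empty)
-3     : -3
-18    : -3 -18
swap   : -18 -3
-      : -15
-6     : -15 -6
-      : -9
-13    : -9 -13
dup    : -9 -13 -13
+      : -9 -26
swap   : -26 -9
+      : -35
7      : -35 7
drop   : -35
12     : -35 12
6      : -35 12 6
swap   : -35 6 12
negate : -35 6 -12
over   : -35 6 -12 6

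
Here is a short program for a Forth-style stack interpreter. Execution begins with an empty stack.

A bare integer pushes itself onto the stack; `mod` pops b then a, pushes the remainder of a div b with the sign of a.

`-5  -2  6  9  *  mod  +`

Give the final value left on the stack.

-5  -> [-5]
-2  -> [-5, -2]
6   -> [-5, -2, 6]
9   -> [-5, -2, 6, 9]
*   -> [-5, -2, 54]
mod -> [-5, -2]
+   -> [-7]

-7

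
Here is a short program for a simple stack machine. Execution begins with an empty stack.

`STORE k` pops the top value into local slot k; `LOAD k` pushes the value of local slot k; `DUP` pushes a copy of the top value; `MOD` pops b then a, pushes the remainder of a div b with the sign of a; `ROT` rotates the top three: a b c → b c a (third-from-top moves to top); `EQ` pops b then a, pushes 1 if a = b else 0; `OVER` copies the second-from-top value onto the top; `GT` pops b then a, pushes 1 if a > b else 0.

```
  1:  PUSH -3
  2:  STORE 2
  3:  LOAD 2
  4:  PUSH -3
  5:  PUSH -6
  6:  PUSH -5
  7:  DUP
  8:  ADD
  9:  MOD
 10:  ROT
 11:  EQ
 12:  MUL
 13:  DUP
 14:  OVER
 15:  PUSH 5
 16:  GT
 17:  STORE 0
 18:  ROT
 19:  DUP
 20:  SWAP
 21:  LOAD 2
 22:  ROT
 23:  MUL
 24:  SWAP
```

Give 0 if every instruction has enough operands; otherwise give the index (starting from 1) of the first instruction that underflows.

18

PUSH -3 -> [-3]
STORE 2 -> []
LOAD 2  -> [-3]
PUSH -3 -> [-3, -3]
PUSH -6 -> [-3, -3, -6]
PUSH -5 -> [-3, -3, -6, -5]
DUP     -> [-3, -3, -6, -5, -5]
ADD     -> [-3, -3, -6, -10]
MOD     -> [-3, -3, -6]
ROT     -> [-3, -6, -3]
EQ      -> [-3, 0]
MUL     -> [0]
DUP     -> [0, 0]
OVER    -> [0, 0, 0]
PUSH 5  -> [0, 0, 0, 5]
GT      -> [0, 0, 0]
STORE 0 -> [0, 0]
ROT  — needs 3 operands, stack has 2 → underflow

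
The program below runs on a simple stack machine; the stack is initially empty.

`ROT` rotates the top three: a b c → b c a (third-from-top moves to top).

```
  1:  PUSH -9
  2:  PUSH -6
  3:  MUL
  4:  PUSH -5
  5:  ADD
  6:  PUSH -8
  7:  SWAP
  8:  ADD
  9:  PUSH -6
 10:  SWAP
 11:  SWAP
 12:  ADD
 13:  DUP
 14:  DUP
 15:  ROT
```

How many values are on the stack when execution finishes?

3

PUSH -9 → [-9]
PUSH -6 → [-9, -6]
MUL     → [54]
PUSH -5 → [54, -5]
ADD     → [49]
PUSH -8 → [49, -8]
SWAP    → [-8, 49]
ADD     → [41]
PUSH -6 → [41, -6]
SWAP    → [-6, 41]
SWAP    → [41, -6]
ADD     → [35]
DUP     → [35, 35]
DUP     → [35, 35, 35]
ROT     → [35, 35, 35]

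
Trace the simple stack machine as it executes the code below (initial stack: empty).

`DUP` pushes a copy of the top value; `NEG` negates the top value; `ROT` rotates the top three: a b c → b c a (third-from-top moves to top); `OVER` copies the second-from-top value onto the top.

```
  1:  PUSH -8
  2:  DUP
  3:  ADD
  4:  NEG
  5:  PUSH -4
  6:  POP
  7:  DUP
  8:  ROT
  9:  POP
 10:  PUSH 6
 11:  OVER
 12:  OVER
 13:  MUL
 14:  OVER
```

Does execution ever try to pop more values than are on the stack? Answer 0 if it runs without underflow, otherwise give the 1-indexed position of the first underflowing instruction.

PUSH -8 → [-8]
DUP     → [-8, -8]
ADD     → [-16]
NEG     → [16]
PUSH -4 → [16, -4]
POP     → [16]
DUP     → [16, 16]
ROT  — needs 3 operands, stack has 2 → underflow

8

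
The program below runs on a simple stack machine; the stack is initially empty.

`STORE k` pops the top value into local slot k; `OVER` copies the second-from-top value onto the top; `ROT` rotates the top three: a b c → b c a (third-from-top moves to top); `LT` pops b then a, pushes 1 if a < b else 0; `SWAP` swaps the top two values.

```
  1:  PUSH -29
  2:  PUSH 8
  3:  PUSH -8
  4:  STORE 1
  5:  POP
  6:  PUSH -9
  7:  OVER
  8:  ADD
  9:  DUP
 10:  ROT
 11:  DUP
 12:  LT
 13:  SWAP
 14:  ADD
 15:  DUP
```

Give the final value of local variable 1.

PUSH -29 → [-29]
PUSH 8   → [-29, 8]
PUSH -8  → [-29, 8, -8]
STORE 1  → [-29, 8]
POP      → [-29]
PUSH -9  → [-29, -9]
OVER     → [-29, -9, -29]
ADD      → [-29, -38]
DUP      → [-29, -38, -38]
ROT      → [-38, -38, -29]
DUP      → [-38, -38, -29, -29]
LT       → [-38, -38, 0]
SWAP     → [-38, 0, -38]
ADD      → [-38, -38]
DUP      → [-38, -38, -38]

-8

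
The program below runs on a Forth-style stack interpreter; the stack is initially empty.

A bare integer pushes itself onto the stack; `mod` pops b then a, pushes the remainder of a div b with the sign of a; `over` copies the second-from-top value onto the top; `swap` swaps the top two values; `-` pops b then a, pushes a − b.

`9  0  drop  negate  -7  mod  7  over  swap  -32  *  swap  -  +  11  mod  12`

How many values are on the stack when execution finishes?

2

9      → 9
0      → 9 0
drop   → 9
negate → -9
-7     → -9 -7
mod    → -2
7      → -2 7
over   → -2 7 -2
swap   → -2 -2 7
-32    → -2 -2 7 -32
*      → -2 -2 -224
swap   → -2 -224 -2
-      → -2 -222
+      → -224
11     → -224 11
mod    → -4
12     → -4 12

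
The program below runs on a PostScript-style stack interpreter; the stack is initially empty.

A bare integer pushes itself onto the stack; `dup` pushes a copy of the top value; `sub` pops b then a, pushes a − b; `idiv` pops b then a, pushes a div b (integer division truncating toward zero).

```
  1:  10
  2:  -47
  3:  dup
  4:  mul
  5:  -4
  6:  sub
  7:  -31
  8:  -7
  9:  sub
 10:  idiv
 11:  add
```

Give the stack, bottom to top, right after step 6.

10  → 10
-47 → 10 -47
dup → 10 -47 -47
mul → 10 2209
-4  → 10 2209 -4
sub → 10 2213

[10, 2213]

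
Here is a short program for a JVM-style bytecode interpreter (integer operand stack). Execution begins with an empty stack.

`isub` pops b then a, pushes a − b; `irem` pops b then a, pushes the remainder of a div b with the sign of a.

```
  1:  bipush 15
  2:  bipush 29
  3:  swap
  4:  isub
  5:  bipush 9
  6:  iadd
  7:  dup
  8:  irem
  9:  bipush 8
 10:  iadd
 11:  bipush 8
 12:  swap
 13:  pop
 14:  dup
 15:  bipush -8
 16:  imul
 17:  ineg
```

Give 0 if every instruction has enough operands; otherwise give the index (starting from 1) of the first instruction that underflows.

bipush 15 : 15
bipush 29 : 15 29
swap      : 29 15
isub      : 14
bipush 9  : 14 9
iadd      : 23
dup       : 23 23
irem      : 0
bipush 8  : 0 8
iadd      : 8
bipush 8  : 8 8
swap      : 8 8
pop       : 8
dup       : 8 8
bipush -8 : 8 8 -8
imul      : 8 -64
ineg      : 8 64

0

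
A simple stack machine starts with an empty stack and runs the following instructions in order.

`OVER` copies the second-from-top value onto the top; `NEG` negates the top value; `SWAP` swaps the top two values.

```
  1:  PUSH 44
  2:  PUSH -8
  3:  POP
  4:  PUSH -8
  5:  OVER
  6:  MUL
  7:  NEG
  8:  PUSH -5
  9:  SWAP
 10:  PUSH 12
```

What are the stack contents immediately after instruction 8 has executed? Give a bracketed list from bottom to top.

PUSH 44 -> [44]
PUSH -8 -> [44, -8]
POP     -> [44]
PUSH -8 -> [44, -8]
OVER    -> [44, -8, 44]
MUL     -> [44, -352]
NEG     -> [44, 352]
PUSH -5 -> [44, 352, -5]

[44, 352, -5]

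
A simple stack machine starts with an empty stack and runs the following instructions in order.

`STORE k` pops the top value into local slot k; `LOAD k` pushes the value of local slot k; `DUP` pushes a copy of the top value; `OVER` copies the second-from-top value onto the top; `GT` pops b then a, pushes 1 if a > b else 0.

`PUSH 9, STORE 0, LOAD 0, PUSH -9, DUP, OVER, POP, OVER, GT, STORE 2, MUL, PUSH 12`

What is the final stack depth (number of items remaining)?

PUSH 9  → 9
STORE 0 → (empty)
LOAD 0  → 9
PUSH -9 → 9 -9
DUP     → 9 -9 -9
OVER    → 9 -9 -9 -9
POP     → 9 -9 -9
OVER    → 9 -9 -9 -9
GT      → 9 -9 0
STORE 2 → 9 -9
MUL     → -81
PUSH 12 → -81 12

2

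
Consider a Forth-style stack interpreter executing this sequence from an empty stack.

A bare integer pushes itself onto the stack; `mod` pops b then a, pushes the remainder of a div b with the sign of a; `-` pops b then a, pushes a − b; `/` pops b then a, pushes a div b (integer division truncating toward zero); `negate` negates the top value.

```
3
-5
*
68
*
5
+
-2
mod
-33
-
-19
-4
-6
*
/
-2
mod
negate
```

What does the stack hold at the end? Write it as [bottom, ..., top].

[32, 0]

3       3
-5      3 -5
*       -15
68      -15 68
*       -1020
5       -1020 5
+       -1015
-2      -1015 -2
mod     -1
-33     -1 -33
-       32
-19     32 -19
-4      32 -19 -4
-6      32 -19 -4 -6
*       32 -19 24
/       32 0
-2      32 0 -2
mod     32 0
negate  32 0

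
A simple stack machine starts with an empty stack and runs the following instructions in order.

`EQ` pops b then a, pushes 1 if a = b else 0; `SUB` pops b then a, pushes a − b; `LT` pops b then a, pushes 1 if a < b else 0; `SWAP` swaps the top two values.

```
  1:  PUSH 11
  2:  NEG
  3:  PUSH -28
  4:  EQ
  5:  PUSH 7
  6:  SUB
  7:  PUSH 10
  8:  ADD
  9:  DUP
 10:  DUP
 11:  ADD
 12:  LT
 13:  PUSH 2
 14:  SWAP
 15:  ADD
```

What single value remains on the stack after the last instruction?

3

PUSH 11   [11]
NEG       [-11]
PUSH -28  [-11, -28]
EQ        [0]
PUSH 7    [0, 7]
SUB       [-7]
PUSH 10   [-7, 10]
ADD       [3]
DUP       [3, 3]
DUP       [3, 3, 3]
ADD       [3, 6]
LT        [1]
PUSH 2    [1, 2]
SWAP      [2, 1]
ADD       [3]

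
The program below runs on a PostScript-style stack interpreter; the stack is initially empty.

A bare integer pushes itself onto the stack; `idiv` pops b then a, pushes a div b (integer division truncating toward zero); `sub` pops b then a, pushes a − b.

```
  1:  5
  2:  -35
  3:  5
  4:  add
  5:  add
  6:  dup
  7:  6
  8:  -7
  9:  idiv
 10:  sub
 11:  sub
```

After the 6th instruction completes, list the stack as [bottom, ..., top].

5    [5]
-35  [5, -35]
5    [5, -35, 5]
add  [5, -30]
add  [-25]
dup  [-25, -25]

[-25, -25]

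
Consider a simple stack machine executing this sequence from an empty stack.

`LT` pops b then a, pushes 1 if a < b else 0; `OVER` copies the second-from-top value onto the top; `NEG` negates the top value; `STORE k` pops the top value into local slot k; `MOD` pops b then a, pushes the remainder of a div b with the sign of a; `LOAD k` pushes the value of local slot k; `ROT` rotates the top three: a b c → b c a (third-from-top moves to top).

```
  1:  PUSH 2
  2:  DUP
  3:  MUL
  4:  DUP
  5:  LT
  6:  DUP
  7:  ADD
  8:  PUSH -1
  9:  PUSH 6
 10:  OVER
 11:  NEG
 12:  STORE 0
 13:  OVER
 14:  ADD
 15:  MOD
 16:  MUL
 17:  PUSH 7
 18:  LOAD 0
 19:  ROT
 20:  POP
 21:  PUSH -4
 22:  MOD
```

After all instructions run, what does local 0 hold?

PUSH 2  -> 2
DUP     -> 2 2
MUL     -> 4
DUP     -> 4 4
LT      -> 0
DUP     -> 0 0
ADD     -> 0
PUSH -1 -> 0 -1
PUSH 6  -> 0 -1 6
OVER    -> 0 -1 6 -1
NEG     -> 0 -1 6 1
STORE 0 -> 0 -1 6
OVER    -> 0 -1 6 -1
ADD     -> 0 -1 5
MOD     -> 0 -1
MUL     -> 0
PUSH 7  -> 0 7
LOAD 0  -> 0 7 1
ROT     -> 7 1 0
POP     -> 7 1
PUSH -4 -> 7 1 -4
MOD     -> 7 1

1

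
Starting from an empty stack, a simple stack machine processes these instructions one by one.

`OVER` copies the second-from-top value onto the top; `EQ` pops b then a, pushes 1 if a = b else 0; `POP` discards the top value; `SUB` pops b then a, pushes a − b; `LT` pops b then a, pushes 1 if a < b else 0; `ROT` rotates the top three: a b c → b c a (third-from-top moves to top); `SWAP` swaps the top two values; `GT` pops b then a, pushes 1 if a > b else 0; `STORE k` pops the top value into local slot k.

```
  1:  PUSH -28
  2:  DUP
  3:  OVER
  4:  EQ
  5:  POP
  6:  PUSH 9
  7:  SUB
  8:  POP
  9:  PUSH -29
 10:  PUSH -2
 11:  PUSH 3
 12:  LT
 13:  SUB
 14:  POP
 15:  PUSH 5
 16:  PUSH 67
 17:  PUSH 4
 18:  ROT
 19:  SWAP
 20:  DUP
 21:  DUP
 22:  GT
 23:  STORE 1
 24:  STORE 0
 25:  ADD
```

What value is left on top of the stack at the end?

PUSH -28 → [-28]
DUP      → [-28, -28]
OVER     → [-28, -28, -28]
EQ       → [-28, 1]
POP      → [-28]
PUSH 9   → [-28, 9]
SUB      → [-37]
POP      → []
PUSH -29 → [-29]
PUSH -2  → [-29, -2]
PUSH 3   → [-29, -2, 3]
LT       → [-29, 1]
SUB      → [-30]
POP      → []
PUSH 5   → [5]
PUSH 67  → [5, 67]
PUSH 4   → [5, 67, 4]
ROT      → [67, 4, 5]
SWAP     → [67, 5, 4]
DUP      → [67, 5, 4, 4]
DUP      → [67, 5, 4, 4, 4]
GT       → [67, 5, 4, 0]
STORE 1  → [67, 5, 4]
STORE 0  → [67, 5]
ADD      → [72]

72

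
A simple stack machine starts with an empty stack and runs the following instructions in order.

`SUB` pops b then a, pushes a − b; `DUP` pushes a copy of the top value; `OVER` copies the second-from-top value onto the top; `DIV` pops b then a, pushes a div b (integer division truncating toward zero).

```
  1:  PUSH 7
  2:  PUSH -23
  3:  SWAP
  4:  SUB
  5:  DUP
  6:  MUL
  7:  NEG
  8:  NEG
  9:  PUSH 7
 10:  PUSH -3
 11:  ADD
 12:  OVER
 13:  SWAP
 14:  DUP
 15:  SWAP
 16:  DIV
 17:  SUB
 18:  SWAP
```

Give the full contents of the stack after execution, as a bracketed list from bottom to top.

[899, 900]

PUSH 7   → [7]
PUSH -23 → [7, -23]
SWAP     → [-23, 7]
SUB      → [-30]
DUP      → [-30, -30]
MUL      → [900]
NEG      → [-900]
NEG      → [900]
PUSH 7   → [900, 7]
PUSH -3  → [900, 7, -3]
ADD      → [900, 4]
OVER     → [900, 4, 900]
SWAP     → [900, 900, 4]
DUP      → [900, 900, 4, 4]
SWAP     → [900, 900, 4, 4]
DIV      → [900, 900, 1]
SUB      → [900, 899]
SWAP     → [899, 900]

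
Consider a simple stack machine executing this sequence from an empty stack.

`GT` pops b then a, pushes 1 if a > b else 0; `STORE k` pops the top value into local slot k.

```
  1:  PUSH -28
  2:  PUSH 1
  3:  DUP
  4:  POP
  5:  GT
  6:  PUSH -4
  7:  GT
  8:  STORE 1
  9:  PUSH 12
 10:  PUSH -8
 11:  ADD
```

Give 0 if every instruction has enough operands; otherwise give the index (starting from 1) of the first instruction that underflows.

0

PUSH -28  [-28]
PUSH 1    [-28, 1]
DUP       [-28, 1, 1]
POP       [-28, 1]
GT        [0]
PUSH -4   [0, -4]
GT        [1]
STORE 1   []
PUSH 12   [12]
PUSH -8   [12, -8]
ADD       [4]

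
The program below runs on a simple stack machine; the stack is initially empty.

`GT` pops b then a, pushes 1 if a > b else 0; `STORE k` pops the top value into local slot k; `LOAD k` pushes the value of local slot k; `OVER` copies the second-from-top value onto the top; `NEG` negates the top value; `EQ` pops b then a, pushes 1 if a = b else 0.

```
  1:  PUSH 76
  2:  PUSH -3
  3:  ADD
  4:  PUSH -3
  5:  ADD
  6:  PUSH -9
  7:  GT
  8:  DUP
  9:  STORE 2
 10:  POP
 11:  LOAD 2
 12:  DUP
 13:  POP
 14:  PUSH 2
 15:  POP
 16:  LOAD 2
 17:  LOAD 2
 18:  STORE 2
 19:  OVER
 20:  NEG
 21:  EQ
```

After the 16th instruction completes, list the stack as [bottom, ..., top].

PUSH 76 -> [76]
PUSH -3 -> [76, -3]
ADD     -> [73]
PUSH -3 -> [73, -3]
ADD     -> [70]
PUSH -9 -> [70, -9]
GT      -> [1]
DUP     -> [1, 1]
STORE 2 -> [1]
POP     -> []
LOAD 2  -> [1]
DUP     -> [1, 1]
POP     -> [1]
PUSH 2  -> [1, 2]
POP     -> [1]
LOAD 2  -> [1, 1]

[1, 1]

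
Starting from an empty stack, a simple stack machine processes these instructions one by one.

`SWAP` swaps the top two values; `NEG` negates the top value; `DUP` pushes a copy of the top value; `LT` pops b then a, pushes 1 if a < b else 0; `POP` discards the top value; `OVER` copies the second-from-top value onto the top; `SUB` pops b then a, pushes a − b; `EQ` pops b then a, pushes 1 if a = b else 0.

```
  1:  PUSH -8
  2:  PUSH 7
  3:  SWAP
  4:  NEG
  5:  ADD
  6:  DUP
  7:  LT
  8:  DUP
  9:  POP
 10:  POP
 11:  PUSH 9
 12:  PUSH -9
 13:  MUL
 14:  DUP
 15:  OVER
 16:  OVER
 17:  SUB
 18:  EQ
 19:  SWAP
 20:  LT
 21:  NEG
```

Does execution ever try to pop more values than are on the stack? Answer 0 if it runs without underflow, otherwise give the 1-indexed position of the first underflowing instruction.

0

PUSH -8 : [-8]
PUSH 7  : [-8, 7]
SWAP    : [7, -8]
NEG     : [7, 8]
ADD     : [15]
DUP     : [15, 15]
LT      : [0]
DUP     : [0, 0]
POP     : [0]
POP     : []
PUSH 9  : [9]
PUSH -9 : [9, -9]
MUL     : [-81]
DUP     : [-81, -81]
OVER    : [-81, -81, -81]
OVER    : [-81, -81, -81, -81]
SUB     : [-81, -81, 0]
EQ      : [-81, 0]
SWAP    : [0, -81]
LT      : [0]
NEG     : [0]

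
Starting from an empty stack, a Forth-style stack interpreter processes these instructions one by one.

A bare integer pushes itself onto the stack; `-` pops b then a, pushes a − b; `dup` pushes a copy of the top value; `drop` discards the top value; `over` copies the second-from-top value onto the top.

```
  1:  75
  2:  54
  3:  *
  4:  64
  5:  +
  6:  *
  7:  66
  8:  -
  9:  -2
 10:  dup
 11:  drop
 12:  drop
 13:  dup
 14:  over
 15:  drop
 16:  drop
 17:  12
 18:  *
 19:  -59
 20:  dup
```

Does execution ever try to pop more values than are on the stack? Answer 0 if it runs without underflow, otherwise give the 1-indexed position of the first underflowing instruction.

75 : [75]
54 : [75, 54]
*  : [4050]
64 : [4050, 64]
+  : [4114]
*  — needs 2 operands, stack has 1 → underflow

6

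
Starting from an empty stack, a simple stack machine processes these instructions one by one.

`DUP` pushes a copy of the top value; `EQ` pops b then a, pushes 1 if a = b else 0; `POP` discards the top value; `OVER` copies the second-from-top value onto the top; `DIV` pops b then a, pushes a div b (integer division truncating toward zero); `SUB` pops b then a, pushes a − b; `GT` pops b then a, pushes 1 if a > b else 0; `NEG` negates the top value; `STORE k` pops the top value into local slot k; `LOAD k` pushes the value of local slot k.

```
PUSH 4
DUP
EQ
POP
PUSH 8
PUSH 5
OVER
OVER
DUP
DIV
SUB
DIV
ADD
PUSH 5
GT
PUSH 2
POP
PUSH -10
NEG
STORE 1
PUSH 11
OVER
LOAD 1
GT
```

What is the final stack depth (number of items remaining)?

3

PUSH 4   → [4]
DUP      → [4, 4]
EQ       → [1]
POP      → []
PUSH 8   → [8]
PUSH 5   → [8, 5]
OVER     → [8, 5, 8]
OVER     → [8, 5, 8, 5]
DUP      → [8, 5, 8, 5, 5]
DIV      → [8, 5, 8, 1]
SUB      → [8, 5, 7]
DIV      → [8, 0]
ADD      → [8]
PUSH 5   → [8, 5]
GT       → [1]
PUSH 2   → [1, 2]
POP      → [1]
PUSH -10 → [1, -10]
NEG      → [1, 10]
STORE 1  → [1]
PUSH 11  → [1, 11]
OVER     → [1, 11, 1]
LOAD 1   → [1, 11, 1, 10]
GT       → [1, 11, 0]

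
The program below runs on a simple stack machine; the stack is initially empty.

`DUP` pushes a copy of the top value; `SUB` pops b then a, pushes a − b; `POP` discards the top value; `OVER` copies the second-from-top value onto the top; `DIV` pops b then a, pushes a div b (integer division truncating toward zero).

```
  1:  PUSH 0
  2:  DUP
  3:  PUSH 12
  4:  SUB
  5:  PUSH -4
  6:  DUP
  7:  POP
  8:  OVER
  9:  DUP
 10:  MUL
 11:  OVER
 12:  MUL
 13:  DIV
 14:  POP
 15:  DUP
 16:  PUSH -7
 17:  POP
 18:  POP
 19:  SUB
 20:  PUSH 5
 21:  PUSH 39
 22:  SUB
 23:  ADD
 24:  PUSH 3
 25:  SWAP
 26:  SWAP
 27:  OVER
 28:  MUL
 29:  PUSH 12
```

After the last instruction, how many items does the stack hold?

3

PUSH 0  : [0]
DUP     : [0, 0]
PUSH 12 : [0, 0, 12]
SUB     : [0, -12]
PUSH -4 : [0, -12, -4]
DUP     : [0, -12, -4, -4]
POP     : [0, -12, -4]
OVER    : [0, -12, -4, -12]
DUP     : [0, -12, -4, -12, -12]
MUL     : [0, -12, -4, 144]
OVER    : [0, -12, -4, 144, -4]
MUL     : [0, -12, -4, -576]
DIV     : [0, -12, 0]
POP     : [0, -12]
DUP     : [0, -12, -12]
PUSH -7 : [0, -12, -12, -7]
POP     : [0, -12, -12]
POP     : [0, -12]
SUB     : [12]
PUSH 5  : [12, 5]
PUSH 39 : [12, 5, 39]
SUB     : [12, -34]
ADD     : [-22]
PUSH 3  : [-22, 3]
SWAP    : [3, -22]
SWAP    : [-22, 3]
OVER    : [-22, 3, -22]
MUL     : [-22, -66]
PUSH 12 : [-22, -66, 12]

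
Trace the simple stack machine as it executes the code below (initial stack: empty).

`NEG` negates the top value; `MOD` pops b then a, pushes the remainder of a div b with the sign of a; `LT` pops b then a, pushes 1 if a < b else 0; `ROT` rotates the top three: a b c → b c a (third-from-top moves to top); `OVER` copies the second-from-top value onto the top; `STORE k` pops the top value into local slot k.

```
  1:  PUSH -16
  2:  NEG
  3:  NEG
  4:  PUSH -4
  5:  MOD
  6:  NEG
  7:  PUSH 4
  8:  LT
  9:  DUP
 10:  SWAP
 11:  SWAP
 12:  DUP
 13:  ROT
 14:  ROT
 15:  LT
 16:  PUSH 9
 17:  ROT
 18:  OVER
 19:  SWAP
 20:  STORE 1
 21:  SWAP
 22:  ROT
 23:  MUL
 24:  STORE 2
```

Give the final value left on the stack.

9

PUSH -16 -> -16
NEG      -> 16
NEG      -> -16
PUSH -4  -> -16 -4
MOD      -> 0
NEG      -> 0
PUSH 4   -> 0 4
LT       -> 1
DUP      -> 1 1
SWAP     -> 1 1
SWAP     -> 1 1
DUP      -> 1 1 1
ROT      -> 1 1 1
ROT      -> 1 1 1
LT       -> 1 0
PUSH 9   -> 1 0 9
ROT      -> 0 9 1
OVER     -> 0 9 1 9
SWAP     -> 0 9 9 1
STORE 1  -> 0 9 9
SWAP     -> 0 9 9
ROT      -> 9 9 0
MUL      -> 9 0
STORE 2  -> 9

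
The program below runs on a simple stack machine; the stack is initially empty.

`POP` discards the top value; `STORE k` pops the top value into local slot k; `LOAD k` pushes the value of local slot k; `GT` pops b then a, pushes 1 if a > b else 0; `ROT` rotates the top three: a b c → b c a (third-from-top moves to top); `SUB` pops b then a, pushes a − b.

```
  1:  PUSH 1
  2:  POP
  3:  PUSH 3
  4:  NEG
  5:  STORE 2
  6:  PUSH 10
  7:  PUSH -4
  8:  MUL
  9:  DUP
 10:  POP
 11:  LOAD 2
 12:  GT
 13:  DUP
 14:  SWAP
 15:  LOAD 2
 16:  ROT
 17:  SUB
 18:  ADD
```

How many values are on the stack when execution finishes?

PUSH 1  : 1
POP     : (empty)
PUSH 3  : 3
NEG     : -3
STORE 2 : (empty)
PUSH 10 : 10
PUSH -4 : 10 -4
MUL     : -40
DUP     : -40 -40
POP     : -40
LOAD 2  : -40 -3
GT      : 0
DUP     : 0 0
SWAP    : 0 0
LOAD 2  : 0 0 -3
ROT     : 0 -3 0
SUB     : 0 -3
ADD     : -3

1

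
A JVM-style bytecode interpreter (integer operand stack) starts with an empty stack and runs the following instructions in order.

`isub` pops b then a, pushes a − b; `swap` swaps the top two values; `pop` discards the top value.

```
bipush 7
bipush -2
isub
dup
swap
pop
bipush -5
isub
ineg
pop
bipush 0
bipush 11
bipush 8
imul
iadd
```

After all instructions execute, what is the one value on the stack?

88

bipush 7   7
bipush -2  7 -2
isub       9
dup        9 9
swap       9 9
pop        9
bipush -5  9 -5
isub       14
ineg       -14
pop        (empty)
bipush 0   0
bipush 11  0 11
bipush 8   0 11 8
imul       0 88
iadd       88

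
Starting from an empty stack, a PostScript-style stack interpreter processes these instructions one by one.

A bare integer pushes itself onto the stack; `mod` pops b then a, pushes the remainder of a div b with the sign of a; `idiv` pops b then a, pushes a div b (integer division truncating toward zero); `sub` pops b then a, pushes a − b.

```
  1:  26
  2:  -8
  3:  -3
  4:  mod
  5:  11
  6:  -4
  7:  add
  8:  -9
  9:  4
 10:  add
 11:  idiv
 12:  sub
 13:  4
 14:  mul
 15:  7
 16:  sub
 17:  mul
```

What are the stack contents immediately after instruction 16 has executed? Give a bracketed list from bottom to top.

26   : [26]
-8   : [26, -8]
-3   : [26, -8, -3]
mod  : [26, -2]
11   : [26, -2, 11]
-4   : [26, -2, 11, -4]
add  : [26, -2, 7]
-9   : [26, -2, 7, -9]
4    : [26, -2, 7, -9, 4]
add  : [26, -2, 7, -5]
idiv : [26, -2, -1]
sub  : [26, -1]
4    : [26, -1, 4]
mul  : [26, -4]
7    : [26, -4, 7]
sub  : [26, -11]

[26, -11]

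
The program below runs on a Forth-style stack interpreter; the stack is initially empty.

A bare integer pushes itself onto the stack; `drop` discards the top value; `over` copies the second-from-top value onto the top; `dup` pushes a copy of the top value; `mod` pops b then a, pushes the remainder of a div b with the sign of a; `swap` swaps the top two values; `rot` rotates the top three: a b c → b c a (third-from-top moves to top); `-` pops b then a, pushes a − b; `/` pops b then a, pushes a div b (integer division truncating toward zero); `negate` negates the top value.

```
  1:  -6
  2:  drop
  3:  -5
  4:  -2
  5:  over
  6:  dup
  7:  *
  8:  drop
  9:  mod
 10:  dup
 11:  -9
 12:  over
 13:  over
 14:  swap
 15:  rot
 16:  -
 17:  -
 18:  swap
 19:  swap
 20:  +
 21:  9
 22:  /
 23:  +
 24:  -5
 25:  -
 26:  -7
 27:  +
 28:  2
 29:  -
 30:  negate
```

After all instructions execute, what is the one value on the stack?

-6     → -6
drop   → (empty)
-5     → -5
-2     → -5 -2
over   → -5 -2 -5
dup    → -5 -2 -5 -5
*      → -5 -2 25
drop   → -5 -2
mod    → -1
dup    → -1 -1
-9     → -1 -1 -9
over   → -1 -1 -9 -1
over   → -1 -1 -9 -1 -9
swap   → -1 -1 -9 -9 -1
rot    → -1 -1 -9 -1 -9
-      → -1 -1 -9 8
-      → -1 -1 -17
swap   → -1 -17 -1
swap   → -1 -1 -17
+      → -1 -18
9      → -1 -18 9
/      → -1 -2
+      → -3
-5     → -3 -5
-      → 2
-7     → 2 -7
+      → -5
2      → -5 2
-      → -7
negate → 7

7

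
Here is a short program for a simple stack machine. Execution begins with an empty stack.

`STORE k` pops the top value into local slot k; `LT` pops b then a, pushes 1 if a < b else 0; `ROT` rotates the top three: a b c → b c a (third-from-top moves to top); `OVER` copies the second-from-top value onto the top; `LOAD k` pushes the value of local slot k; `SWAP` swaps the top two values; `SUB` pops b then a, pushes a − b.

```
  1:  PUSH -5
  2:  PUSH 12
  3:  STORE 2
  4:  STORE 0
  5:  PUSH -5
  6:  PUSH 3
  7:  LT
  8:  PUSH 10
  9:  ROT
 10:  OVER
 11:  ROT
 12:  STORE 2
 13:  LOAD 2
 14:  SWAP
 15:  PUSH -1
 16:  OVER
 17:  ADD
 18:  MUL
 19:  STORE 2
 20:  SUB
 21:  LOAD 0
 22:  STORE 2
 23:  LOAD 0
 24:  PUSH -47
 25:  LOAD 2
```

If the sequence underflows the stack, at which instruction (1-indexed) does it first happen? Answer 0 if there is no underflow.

PUSH -5  -5
PUSH 12  -5 12
STORE 2  -5
STORE 0  (empty)
PUSH -5  -5
PUSH 3   -5 3
LT       1
PUSH 10  1 10
ROT  — needs 3 operands, stack has 2 → underflow

9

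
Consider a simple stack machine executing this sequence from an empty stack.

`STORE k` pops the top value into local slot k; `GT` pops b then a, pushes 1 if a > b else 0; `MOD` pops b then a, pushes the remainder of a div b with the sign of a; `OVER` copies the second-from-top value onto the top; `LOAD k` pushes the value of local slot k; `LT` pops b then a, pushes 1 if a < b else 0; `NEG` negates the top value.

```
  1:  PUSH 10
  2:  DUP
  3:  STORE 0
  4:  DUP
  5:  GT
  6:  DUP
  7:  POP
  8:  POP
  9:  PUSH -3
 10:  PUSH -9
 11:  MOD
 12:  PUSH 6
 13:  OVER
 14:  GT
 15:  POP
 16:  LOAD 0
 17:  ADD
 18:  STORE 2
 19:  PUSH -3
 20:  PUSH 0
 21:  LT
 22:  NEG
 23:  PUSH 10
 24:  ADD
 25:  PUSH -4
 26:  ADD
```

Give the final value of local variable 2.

PUSH 10 -> 10
DUP     -> 10 10
STORE 0 -> 10
DUP     -> 10 10
GT      -> 0
DUP     -> 0 0
POP     -> 0
POP     -> (empty)
PUSH -3 -> -3
PUSH -9 -> -3 -9
MOD     -> -3
PUSH 6  -> -3 6
OVER    -> -3 6 -3
GT      -> -3 1
POP     -> -3
LOAD 0  -> -3 10
ADD     -> 7
STORE 2 -> (empty)
PUSH -3 -> -3
PUSH 0  -> -3 0
LT      -> 1
NEG     -> -1
PUSH 10 -> -1 10
ADD     -> 9
PUSH -4 -> 9 -4
ADD     -> 5

7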